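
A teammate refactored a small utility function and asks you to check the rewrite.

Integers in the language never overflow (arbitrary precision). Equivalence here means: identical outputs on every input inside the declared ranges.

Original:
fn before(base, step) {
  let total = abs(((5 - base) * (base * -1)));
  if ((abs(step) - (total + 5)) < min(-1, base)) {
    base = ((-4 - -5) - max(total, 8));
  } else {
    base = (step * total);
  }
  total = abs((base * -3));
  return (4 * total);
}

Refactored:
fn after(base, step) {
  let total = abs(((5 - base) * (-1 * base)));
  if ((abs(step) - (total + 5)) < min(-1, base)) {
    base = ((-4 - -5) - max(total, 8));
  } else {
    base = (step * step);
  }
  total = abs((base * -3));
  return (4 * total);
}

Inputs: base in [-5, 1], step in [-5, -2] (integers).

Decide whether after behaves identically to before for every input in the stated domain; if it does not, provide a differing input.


On input base=0, step=-5, before returns 0 while after returns 300.
verdict: not equivalent; witness: base=0, step=-5


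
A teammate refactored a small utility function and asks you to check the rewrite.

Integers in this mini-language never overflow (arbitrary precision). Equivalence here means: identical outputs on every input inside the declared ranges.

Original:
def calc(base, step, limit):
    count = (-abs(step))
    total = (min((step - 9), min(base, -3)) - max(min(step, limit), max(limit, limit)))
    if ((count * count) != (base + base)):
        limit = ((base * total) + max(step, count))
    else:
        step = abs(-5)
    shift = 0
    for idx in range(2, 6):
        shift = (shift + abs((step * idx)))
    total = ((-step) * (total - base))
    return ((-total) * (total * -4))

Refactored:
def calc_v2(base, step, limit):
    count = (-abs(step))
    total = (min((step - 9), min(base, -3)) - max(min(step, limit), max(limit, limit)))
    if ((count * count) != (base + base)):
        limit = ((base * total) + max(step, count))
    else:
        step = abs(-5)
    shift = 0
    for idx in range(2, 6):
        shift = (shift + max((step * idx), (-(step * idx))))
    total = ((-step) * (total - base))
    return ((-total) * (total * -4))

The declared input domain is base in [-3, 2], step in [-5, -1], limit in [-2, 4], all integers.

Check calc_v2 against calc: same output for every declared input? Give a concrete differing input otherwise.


Behavior is preserved: although arithmetic usage differs, plus min/max/abs usage differs, the outputs never diverge.
One worked example (base=-2, step=-1, limit=4) — calc: count = -1; total = -14; ((count * count) != (base + base)) -> true; limit = 27; shift = 0; [idx=2]; shift = 2; [idx=3]; shift = 5; [idx=4]; shift = 9; [idx=5]; shift = 14; total = -12; return 576; calc_v2: count = -1; total = -14; ((count * count) != (base + base)) -> true; limit = 27; shift = 0; [idx=2]; shift = 2; [idx=3]; shift = 5; [idx=4]; shift = 9; [idx=5]; shift = 14; total = -12; return 576; agreement on 576.
Across all 210 domain points the two functions coincide.
verdict: equivalent


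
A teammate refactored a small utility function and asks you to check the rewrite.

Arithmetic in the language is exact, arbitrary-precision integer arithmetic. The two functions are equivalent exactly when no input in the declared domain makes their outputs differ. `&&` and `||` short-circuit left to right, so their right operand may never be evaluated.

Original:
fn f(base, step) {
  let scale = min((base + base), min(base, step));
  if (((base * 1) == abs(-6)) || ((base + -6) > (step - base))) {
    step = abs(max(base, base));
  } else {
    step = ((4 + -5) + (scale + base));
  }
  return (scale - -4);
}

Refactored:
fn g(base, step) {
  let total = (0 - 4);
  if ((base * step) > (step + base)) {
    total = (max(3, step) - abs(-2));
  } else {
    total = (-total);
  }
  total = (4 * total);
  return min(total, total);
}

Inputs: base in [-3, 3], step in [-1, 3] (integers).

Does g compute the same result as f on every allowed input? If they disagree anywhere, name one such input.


There is a counterexample at base=-3, step=-1: -2 on one side, 4 on the other.
f: scale = -6; (((base * 1) == abs(-6)) || ((base + -6) > (step - base))) -> false; step = -10; return -2
g: total = -4; ((base * step) > (step + base)) -> true; total = 1; total = 4; return 4
verdict: not equivalent; witness: base=-3, step=-1


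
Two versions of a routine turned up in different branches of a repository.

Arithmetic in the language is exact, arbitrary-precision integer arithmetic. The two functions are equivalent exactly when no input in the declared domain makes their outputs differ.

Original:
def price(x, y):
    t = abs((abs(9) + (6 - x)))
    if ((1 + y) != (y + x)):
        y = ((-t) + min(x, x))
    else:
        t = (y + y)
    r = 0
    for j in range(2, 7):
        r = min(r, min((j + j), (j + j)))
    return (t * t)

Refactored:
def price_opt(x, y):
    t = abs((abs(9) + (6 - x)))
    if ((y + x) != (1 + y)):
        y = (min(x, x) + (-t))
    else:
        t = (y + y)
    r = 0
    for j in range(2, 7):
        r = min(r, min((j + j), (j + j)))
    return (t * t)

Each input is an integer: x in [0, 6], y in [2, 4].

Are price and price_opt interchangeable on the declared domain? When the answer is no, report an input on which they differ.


The two are interchangeable: same computation, different form, and every declared input agrees.
Spot check at x=0, y=3 — price: t=15, then ((1 + y) != (y + x)) is true, then y=-15, then r=0, then (j=2), then r=0, then (j=3), then r=0, then (j=4), then r=0, then (j=5), then r=0, then (j=6), then r=0, then returns 225. price_opt: t=15, then ((y + x) != (1 + y)) is true, then y=-15, then r=0, then (j=2), then r=0, then (j=3), then r=0, then (j=4), then r=0, then (j=5), then r=0, then (j=6), then r=0, then returns 225. Both give 225.
Checked all 21 inputs in the declared domain: the outputs agree on every one.
verdict: equivalent


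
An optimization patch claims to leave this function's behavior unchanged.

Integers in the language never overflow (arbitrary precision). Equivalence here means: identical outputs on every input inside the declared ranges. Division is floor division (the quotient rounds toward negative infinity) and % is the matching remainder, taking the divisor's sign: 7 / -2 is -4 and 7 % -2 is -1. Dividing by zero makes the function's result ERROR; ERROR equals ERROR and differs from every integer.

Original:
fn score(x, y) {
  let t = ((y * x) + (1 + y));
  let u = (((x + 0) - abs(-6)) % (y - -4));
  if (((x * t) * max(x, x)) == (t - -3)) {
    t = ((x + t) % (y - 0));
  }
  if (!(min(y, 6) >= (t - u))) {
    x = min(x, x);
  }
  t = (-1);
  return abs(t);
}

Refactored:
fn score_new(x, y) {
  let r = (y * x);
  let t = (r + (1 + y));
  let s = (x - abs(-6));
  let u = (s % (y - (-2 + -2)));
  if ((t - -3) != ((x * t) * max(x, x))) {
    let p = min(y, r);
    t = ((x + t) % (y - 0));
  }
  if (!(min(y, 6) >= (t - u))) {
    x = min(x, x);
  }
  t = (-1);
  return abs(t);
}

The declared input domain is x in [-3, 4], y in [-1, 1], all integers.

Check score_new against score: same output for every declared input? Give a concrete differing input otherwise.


Try x=-3, y=0.
score: t := 1 | u := 3 | (((x * t) * max(x, x)) == (t - -3)): false | (!(min(y, 6) >= (t - u))): false | t := -1 | result 1
score_new: r := 0 | t := 1 | s := -9 | u := 3 | ((t - -3) != ((x * t) * max(x, x))): true | p := 0 | divide-by-zero, output ERROR
1 vs ERROR — the two versions disagree here.
verdict: not equivalent; witness: x=-3, y=0


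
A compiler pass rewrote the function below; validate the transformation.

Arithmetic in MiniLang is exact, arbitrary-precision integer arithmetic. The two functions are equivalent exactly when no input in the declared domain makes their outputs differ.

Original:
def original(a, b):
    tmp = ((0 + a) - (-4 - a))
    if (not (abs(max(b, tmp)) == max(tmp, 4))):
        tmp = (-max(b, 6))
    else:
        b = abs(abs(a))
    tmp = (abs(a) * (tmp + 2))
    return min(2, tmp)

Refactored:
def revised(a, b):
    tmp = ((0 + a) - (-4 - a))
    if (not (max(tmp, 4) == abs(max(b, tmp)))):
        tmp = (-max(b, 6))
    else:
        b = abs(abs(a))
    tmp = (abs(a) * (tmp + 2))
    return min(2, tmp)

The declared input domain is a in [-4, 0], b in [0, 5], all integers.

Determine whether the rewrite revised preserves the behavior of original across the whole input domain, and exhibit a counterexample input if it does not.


Comparing the listings, the differences include: same computation, different form.
Spot check at a=0, b=0 — original: tmp := 4 | (not (abs(max(b, tmp)) == max(tmp, 4))): false | b := 0 | tmp := 0 | result 0. revised: tmp := 4 | (not (max(tmp, 4) == abs(max(b, tmp)))): false | b := 0 | tmp := 0 | result 0. Both give 0.
Sweeping the whole domain (30 inputs) finds no disagreement.
verdict: equivalent


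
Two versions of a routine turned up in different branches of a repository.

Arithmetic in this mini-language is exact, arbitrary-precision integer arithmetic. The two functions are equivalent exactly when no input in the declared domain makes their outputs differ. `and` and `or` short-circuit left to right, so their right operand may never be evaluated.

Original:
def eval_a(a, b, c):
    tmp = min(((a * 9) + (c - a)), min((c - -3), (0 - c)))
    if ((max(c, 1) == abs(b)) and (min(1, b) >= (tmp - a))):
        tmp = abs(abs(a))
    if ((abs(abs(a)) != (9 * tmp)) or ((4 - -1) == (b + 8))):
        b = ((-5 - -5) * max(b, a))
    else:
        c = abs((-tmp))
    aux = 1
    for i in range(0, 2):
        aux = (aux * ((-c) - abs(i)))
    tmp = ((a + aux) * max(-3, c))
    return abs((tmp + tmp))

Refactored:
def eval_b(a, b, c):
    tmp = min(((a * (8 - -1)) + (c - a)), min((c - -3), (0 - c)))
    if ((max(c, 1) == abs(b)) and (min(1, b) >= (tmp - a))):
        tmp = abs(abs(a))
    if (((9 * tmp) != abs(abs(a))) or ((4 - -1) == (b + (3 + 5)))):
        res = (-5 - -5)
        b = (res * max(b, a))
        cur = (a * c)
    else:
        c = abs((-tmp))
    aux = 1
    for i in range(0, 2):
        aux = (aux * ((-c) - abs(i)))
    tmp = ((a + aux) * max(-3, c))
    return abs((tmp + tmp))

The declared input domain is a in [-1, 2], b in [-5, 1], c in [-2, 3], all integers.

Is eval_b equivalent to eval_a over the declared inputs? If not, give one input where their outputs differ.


Equivalent — the differences include constant usage differs, plus local variable names differ, plus statement counts differ, plus arithmetic usage differs, yet no declared input distinguishes the two.
Spot check at a=-1, b=1, c=3 — eval_a: tmp = -5; ((max(c, 1) == abs(b)) and (min(1, b) >= (tmp - a))) -> false; ((abs(abs(a)) != (9 * tmp)) or ((4 - -1) == (b + 8))) -> true; b = 0; aux = 1; [i=0]; aux = -3; [i=1]; aux = 12; tmp = 33; return 66. eval_b: tmp = -5; ((max(c, 1) == abs(b)) and (min(1, b) >= (tmp - a))) -> false; (((9 * tmp) != abs(abs(a))) or ((4 - -1) == (b + (3 + 5)))) -> true; res = 0; b = 0; cur = -3; aux = 1; [i=0]; aux = -3; [i=1]; aux = 12; tmp = 33; return 66. Both give 66.
Every one of the 168 inputs gives matching results.
verdict: equivalent


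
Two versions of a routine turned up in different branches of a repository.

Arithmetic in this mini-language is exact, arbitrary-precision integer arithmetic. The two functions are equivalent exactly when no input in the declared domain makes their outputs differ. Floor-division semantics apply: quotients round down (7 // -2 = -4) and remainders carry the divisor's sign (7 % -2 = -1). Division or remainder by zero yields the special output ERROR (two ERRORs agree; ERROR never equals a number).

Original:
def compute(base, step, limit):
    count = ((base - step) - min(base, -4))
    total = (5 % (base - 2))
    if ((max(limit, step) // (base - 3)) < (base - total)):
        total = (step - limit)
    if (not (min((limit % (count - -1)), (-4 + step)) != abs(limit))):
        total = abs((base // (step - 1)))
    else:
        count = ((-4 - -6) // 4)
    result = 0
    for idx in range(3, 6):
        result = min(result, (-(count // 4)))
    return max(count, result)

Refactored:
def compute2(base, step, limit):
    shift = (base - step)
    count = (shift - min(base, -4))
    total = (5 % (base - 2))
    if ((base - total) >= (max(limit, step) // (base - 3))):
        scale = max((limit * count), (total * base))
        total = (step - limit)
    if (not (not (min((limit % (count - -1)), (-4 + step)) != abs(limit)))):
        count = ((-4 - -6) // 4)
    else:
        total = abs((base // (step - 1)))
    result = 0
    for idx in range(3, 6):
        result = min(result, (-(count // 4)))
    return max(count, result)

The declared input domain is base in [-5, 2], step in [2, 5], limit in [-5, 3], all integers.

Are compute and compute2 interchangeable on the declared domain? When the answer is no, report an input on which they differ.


Equivalent. One difference looks behavioral, but it never changes the outcome for any declared input.
An exhaustive pass over the 288 declared inputs shows identical outputs.
Spot check at base=0, step=2, limit=0 — compute: count becomes 2; next total becomes -1; next ((max(limit, step) // (base - 3)) < (base - total)) evaluates to true; next total becomes 2; next (not (min((limit % (count - -1)), (-4 + step)) != abs(limit))) evaluates to false; next count becomes 0; next result becomes 0; next at idx=3:; next result becomes 0; next at idx=4:; next result becomes 0; next at idx=5:; next result becomes 0; next final value 0. compute2: shift becomes -2; next count becomes 2; next total becomes -1; next ((base - total) >= (max(limit, step) // (base - 3))) evaluates to true; next scale becomes 0; next total becomes 2; next (not (not (min((limit % (count - -1)), (-4 + step)) != abs(limit)))) evaluates to true; next count becomes 0; next result becomes 0; next at idx=3:; next result becomes 0; next at idx=4:; next result becomes 0; next at idx=5:; next result becomes 0; next final value 0. Both give 0.
verdict: equivalent


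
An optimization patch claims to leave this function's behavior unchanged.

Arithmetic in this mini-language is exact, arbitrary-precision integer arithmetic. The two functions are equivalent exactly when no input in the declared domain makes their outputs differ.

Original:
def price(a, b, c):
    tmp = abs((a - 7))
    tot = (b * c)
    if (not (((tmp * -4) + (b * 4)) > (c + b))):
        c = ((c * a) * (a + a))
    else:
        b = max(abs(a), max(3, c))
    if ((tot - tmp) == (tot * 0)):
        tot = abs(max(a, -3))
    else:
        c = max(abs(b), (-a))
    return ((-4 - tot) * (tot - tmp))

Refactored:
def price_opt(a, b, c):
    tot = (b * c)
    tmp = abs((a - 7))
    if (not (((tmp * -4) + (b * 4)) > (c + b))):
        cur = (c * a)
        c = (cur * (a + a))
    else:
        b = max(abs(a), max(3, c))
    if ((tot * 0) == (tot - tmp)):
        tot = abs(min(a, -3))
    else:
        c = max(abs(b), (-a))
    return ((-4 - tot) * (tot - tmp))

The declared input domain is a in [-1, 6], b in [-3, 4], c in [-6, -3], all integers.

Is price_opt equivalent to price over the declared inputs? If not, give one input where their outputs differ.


Try a=1, b=-2, c=-3.
price: tmp=6, then tot=6, then (not (((tmp * -4) + (b * 4)) > (c + b))) is true, then c=-6, then ((tot - tmp) == (tot * 0)) is true, then tot=1, then returns 25
price_opt: tot=6, then tmp=6, then (not (((tmp * -4) + (b * 4)) > (c + b))) is true, then cur=-3, then c=-6, then ((tot * 0) == (tot - tmp)) is true, then tot=3, then returns 21
25 vs 21 — the two versions disagree here.
verdict: not equivalent; witness: a=1, b=-2, c=-3


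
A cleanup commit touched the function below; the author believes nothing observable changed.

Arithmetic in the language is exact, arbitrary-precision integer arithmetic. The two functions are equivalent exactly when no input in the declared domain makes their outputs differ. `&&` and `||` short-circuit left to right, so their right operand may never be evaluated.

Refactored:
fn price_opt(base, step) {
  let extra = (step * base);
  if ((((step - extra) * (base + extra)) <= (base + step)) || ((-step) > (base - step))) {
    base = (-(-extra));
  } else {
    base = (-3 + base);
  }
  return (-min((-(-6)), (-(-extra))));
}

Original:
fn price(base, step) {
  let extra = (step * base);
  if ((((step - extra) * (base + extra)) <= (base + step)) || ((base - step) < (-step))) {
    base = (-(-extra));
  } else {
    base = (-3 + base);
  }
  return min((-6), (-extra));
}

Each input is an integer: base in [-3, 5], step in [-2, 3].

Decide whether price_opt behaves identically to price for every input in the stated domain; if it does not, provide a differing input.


The rewrite breaks on base=-3, step=-1, where the results are -6 and -3.
price: extra := 3 | ((((step - extra) * (base + extra)) <= (base + step)) || ((base - step) < (-step))): true | base := 3 | result -6
price_opt: extra := 3 | ((((step - extra) * (base + extra)) <= (base + step)) || ((-step) > (base - step))): true | base := 3 | result -3
verdict: not equivalent; witness: base=-3, step=-1


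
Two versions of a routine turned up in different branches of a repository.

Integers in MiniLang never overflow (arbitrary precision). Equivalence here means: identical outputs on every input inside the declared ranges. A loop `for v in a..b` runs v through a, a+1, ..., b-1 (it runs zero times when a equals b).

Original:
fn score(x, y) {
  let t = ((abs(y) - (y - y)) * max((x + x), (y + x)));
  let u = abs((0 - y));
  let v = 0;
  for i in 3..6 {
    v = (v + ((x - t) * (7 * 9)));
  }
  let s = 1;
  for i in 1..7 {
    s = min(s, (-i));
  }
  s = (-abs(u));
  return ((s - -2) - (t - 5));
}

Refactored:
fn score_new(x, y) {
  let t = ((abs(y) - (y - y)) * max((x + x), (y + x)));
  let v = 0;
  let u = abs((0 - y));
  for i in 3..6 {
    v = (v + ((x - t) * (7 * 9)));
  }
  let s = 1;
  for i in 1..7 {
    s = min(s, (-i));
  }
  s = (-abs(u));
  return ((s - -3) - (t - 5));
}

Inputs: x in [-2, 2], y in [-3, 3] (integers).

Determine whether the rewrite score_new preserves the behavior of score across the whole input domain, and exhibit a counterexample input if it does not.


Take x=-2, y=-3.
score: t=-12, then u=3, then v=0, then (i=3), then v=630, then (i=4), then v=1260, then (i=5), then v=1890, then s=1, then (i=1), then s=-1, then (i=2), then s=-2, then (i=3), then s=-3, then (i=4), then s=-4, then (i=5), then s=-5, then (i=6), then s=-6, then s=-3, then returns 16
score_new: t=-12, then v=0, then u=3, then (i=3), then v=630, then (i=4), then v=1260, then (i=5), then v=1890, then s=1, then (i=1), then s=-1, then (i=2), then s=-2, then (i=3), then s=-3, then (i=4), then s=-4, then (i=5), then s=-5, then (i=6), then s=-6, then s=-3, then returns 17
16 against 17: the behavior changed.
verdict: not equivalent; witness: x=-2, y=-3


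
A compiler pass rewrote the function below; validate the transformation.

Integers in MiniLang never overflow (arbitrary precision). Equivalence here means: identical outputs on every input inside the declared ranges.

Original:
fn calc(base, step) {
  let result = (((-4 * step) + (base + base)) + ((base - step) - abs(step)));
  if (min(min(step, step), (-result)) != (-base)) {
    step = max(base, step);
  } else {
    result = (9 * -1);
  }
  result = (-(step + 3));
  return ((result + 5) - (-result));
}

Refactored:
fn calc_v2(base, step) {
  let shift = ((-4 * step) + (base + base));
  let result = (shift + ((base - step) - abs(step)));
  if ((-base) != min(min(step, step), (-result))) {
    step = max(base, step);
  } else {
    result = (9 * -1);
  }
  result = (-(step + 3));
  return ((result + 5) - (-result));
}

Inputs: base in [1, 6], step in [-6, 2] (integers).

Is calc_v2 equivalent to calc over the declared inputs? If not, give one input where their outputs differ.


The two are interchangeable: statement counts differ, local variable names differ, and every declared input agrees.
Spot check at base=5, step=1 — calc: result becomes 9; next (min(min(step, step), (-result)) != (-base)) evaluates to true; next step becomes 5; next result becomes -8; next final value -11. calc_v2: shift becomes 6; next result becomes 9; next ((-base) != min(min(step, step), (-result))) evaluates to true; next step becomes 5; next result becomes -8; next final value -11. Both give -11.
Checked all 54 inputs in the declared domain: the outputs agree on every one.
verdict: equivalent


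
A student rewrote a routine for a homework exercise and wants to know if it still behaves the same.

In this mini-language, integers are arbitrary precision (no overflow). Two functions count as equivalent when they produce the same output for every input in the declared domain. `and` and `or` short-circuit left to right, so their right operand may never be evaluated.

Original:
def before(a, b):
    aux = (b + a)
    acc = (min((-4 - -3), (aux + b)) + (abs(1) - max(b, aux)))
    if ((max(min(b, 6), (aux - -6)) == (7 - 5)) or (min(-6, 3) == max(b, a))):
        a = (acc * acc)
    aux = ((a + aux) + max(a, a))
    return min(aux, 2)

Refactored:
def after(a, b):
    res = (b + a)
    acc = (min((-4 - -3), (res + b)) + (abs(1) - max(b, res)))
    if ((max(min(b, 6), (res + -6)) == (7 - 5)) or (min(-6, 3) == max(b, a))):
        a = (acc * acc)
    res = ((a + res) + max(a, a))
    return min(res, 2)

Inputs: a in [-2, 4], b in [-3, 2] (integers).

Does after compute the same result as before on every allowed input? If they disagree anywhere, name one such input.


Try a=-2, b=-2.
before: aux = -4; acc = -3; ((max(min(b, 6), (aux - -6)) == (7 - 5)) or (min(-6, 3) == max(b, a))) -> true; a = 9; aux = 14; return 2
after: res = -4; acc = -3; ((max(min(b, 6), (res + -6)) == (7 - 5)) or (min(-6, 3) == max(b, a))) -> false; res = -8; return -8
2 vs -8 — the two versions disagree here.
verdict: not equivalent; witness: a=-2, b=-2


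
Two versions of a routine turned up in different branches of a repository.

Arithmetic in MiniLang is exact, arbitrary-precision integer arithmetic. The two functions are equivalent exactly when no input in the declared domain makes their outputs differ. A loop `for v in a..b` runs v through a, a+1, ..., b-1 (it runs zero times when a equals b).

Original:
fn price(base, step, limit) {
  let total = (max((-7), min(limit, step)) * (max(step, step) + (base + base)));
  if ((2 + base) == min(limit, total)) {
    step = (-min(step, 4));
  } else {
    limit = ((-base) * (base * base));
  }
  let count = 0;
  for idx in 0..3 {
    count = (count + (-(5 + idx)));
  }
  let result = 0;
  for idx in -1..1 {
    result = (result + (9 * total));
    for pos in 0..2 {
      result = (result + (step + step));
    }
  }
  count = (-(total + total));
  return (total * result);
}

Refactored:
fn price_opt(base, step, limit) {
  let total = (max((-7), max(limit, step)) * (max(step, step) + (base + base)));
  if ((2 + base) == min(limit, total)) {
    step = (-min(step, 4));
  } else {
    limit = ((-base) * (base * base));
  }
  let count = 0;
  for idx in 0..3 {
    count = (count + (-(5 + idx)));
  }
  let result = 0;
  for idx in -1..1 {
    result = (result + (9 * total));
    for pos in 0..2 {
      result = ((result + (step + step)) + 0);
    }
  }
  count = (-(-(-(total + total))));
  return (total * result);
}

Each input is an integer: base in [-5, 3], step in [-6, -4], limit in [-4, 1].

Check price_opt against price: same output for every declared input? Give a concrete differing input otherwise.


Run the pair on base=-5, step=-6, limit=-4.
price: total=96, then ((2 + base) == min(limit, total)) is false, then limit=125, then count=0, then (idx=0), then count=-5, then (idx=1), then count=-11, then (idx=2), then count=-18, then result=0, then (idx=-1), then result=864, then (pos=0), then result=852, then (pos=1), then result=840, then (idx=0), then result=1704, then (pos=0), then result=1692, then (pos=1), then result=1680, then count=-192, then returns 161280
price_opt: total=64, then ((2 + base) == min(limit, total)) is false, then limit=125, then count=0, then (idx=0), then count=-5, then (idx=1), then count=-11, then (idx=2), then count=-18, then result=0, then (idx=-1), then result=576, then (pos=0), then result=564, then (pos=1), then result=552, then (idx=0), then result=1128, then (pos=0), then result=1116, then (pos=1), then result=1104, then count=-128, then returns 70656
161280 and 70656 differ, so these are not the same function on this domain.
verdict: not equivalent; witness: base=-5, step=-6, limit=-4


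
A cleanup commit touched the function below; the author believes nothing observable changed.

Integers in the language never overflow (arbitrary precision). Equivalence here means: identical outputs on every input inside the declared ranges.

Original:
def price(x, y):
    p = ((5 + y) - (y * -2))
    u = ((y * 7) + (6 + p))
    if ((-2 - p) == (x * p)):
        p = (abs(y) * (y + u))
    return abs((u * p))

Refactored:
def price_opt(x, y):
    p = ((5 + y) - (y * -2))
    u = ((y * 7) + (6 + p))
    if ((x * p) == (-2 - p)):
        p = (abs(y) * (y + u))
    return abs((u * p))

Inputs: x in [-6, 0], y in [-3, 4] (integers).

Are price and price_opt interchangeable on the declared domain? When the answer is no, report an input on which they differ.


The two versions differ — the changes include same computation, different form.
One worked example (x=-6, y=-3) — price: p=-4, then u=-19, then ((-2 - p) == (x * p)) is false, then returns 76; price_opt: p=-4, then u=-19, then ((x * p) == (-2 - p)) is false, then returns 76; agreement on 76.
Checked all 56 inputs in the declared domain: the outputs agree on every one.
verdict: equivalent


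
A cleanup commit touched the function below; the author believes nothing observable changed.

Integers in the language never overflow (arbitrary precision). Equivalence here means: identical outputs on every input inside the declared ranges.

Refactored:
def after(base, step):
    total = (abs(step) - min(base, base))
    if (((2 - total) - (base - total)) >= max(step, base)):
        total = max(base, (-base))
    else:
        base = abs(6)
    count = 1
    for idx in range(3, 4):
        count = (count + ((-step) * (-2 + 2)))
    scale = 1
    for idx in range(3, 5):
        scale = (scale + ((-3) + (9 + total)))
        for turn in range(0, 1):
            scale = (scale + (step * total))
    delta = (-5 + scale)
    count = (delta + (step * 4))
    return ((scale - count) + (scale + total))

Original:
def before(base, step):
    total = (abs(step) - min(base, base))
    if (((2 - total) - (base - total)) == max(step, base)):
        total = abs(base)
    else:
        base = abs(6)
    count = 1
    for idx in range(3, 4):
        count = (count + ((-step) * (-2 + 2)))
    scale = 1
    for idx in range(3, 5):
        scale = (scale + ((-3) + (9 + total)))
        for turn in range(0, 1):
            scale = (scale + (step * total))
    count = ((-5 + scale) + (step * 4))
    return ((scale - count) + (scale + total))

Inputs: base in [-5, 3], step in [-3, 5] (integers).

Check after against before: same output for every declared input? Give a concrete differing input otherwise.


There is a counterexample at base=-5, step=-3: 6 on one side, 15 on the other.
before: total := 8 | (((2 - total) - (base - total)) == max(step, base)): false | base := 6 | count := 1 | iter idx=3: | count := 1 | scale := 1 | iter idx=3: | scale := 15 | iter turn=0: | scale := -9 | iter idx=4: | scale := 5 | iter turn=0: | scale := -19 | count := -36 | result 6
after: total := 8 | (((2 - total) - (base - total)) >= max(step, base)): true | total := 5 | count := 1 | iter idx=3: | count := 1 | scale := 1 | iter idx=3: | scale := 12 | iter turn=0: | scale := -3 | iter idx=4: | scale := 8 | iter turn=0: | scale := -7 | delta := -12 | count := -24 | result 15
verdict: not equivalent; witness: base=-5, step=-3


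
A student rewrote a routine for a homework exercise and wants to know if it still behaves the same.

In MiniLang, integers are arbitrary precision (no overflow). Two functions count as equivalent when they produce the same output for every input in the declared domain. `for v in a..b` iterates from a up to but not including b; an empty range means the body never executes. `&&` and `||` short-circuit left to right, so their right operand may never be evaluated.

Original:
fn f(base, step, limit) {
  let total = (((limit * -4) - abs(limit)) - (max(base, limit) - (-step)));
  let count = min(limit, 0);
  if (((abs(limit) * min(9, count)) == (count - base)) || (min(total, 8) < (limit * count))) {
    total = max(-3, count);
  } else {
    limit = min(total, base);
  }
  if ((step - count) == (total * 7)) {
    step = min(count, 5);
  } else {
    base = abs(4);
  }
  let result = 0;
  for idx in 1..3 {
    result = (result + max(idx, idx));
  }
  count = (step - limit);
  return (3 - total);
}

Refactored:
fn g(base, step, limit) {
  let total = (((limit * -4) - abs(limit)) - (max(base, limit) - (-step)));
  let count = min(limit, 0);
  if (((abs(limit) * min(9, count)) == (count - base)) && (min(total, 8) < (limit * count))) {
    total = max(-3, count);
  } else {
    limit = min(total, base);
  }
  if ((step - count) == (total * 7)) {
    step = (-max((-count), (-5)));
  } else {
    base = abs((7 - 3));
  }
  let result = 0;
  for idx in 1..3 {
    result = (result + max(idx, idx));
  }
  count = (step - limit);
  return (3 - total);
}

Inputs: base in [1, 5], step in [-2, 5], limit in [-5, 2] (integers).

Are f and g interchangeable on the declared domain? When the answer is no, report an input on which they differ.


Try base=1, step=-2, limit=-5.
f: total=16, then count=-5, then (((abs(limit) * min(9, count)) == (count - base)) || (min(total, 8) < (limit * count))) is true, then total=-3, then ((step - count) == (total * 7)) is false, then base=4, then result=0, then (idx=1), then result=1, then (idx=2), then result=3, then count=3, then returns 6
g: total=16, then count=-5, then (((abs(limit) * min(9, count)) == (count - base)) && (min(total, 8) < (limit * count))) is false, then limit=1, then ((step - count) == (total * 7)) is false, then base=4, then result=0, then (idx=1), then result=1, then (idx=2), then result=3, then count=-3, then returns -13
6 vs -13 — the two versions disagree here.
verdict: not equivalent; witness: base=1, step=-2, limit=-5


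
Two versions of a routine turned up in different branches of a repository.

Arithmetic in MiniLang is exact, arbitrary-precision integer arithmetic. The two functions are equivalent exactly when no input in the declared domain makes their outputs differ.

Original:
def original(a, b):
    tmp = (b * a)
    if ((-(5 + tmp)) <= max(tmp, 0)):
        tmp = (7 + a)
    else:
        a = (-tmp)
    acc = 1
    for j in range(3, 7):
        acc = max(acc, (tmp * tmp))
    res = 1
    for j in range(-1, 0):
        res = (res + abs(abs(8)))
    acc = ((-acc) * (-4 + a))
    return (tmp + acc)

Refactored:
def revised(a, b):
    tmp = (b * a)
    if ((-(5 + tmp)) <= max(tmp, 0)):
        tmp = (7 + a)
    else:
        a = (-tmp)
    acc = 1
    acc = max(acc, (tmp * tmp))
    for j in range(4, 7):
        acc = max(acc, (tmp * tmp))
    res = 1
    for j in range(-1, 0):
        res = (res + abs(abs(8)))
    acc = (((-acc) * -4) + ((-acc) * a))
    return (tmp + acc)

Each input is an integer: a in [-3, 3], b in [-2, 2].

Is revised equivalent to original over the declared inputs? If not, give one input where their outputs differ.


Although loop structure differs; also min/max/abs usage differs; also arithmetic usage differs; also statement counts differ, 35/35 inputs agree.
verdict: equivalent


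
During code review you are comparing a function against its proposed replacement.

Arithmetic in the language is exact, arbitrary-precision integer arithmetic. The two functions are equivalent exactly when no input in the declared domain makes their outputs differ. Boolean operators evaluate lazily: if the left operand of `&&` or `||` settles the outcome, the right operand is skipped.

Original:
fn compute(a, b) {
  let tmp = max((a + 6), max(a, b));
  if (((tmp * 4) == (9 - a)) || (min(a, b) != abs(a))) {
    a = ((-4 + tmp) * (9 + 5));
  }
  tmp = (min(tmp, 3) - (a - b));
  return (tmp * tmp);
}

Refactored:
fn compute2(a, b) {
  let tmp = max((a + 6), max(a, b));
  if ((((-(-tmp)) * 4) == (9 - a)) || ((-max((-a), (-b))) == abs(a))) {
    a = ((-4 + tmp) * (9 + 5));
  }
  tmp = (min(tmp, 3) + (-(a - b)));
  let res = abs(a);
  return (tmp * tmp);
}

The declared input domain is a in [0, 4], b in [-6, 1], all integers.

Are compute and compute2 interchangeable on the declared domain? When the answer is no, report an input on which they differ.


Evaluate both at a=0, b=-6.
compute: tmp=6, then (((tmp * 4) == (9 - a)) || (min(a, b) != abs(a))) is true, then a=28, then tmp=-31, then returns 961
compute2: tmp=6, then ((((-(-tmp)) * 4) == (9 - a)) || ((-max((-a), (-b))) == abs(a))) is false, then tmp=-3, then res=0, then returns 9
961 vs 9 — the two versions disagree here.
verdict: not equivalent; witness: a=0, b=-6


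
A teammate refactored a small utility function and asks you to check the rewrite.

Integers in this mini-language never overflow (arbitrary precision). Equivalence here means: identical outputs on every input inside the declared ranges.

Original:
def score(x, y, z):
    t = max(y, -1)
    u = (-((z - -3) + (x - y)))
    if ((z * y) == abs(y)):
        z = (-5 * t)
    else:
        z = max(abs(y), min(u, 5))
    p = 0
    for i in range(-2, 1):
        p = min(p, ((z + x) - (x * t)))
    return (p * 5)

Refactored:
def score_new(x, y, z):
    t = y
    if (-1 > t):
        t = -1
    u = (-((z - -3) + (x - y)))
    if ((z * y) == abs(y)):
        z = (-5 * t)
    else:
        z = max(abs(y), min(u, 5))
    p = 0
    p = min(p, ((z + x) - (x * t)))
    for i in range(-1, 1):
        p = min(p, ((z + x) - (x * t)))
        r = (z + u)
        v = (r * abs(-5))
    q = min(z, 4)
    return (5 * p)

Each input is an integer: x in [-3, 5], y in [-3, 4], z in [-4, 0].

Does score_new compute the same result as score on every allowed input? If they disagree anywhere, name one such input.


Whatever the rewrite altered, no input in the stated domain can expose a difference; all 360 inputs agree.
verdict: equivalent


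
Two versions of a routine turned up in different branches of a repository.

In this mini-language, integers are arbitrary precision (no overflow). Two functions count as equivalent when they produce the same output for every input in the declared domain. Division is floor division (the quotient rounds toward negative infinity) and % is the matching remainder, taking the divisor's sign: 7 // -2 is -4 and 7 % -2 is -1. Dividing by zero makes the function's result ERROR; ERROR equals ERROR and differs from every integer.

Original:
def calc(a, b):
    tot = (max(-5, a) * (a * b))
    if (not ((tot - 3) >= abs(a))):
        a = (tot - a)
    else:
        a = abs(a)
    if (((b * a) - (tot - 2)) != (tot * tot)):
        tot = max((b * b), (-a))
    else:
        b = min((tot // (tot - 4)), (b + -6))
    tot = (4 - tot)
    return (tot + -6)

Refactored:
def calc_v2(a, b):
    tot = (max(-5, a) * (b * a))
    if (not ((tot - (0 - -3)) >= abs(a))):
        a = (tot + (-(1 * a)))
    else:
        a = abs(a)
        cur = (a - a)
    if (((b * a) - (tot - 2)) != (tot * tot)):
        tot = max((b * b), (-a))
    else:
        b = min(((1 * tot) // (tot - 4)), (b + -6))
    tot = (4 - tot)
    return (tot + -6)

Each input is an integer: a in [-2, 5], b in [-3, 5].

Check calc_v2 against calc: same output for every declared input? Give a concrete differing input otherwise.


The two are interchangeable: constant usage differs; and local variable names differ; and statement counts differ; and arithmetic usage differs, and every declared input agrees.
As a probe, take a=4, b=4: calc runs tot = 64; (not ((tot - 3) >= abs(a))) -> false; a = 4; (((b * a) - (tot - 2)) != (tot * tot)) -> true; tot = 16; tot = -12; return -18; calc_v2 runs tot = 64; (not ((tot - (0 - -3)) >= abs(a))) -> false; a = 4; cur = 0; (((b * a) - (tot - 2)) != (tot * tot)) -> true; tot = 16; tot = -12; return -18; both end at -18.
Sweeping the whole domain (72 inputs) finds no disagreement.
verdict: equivalent


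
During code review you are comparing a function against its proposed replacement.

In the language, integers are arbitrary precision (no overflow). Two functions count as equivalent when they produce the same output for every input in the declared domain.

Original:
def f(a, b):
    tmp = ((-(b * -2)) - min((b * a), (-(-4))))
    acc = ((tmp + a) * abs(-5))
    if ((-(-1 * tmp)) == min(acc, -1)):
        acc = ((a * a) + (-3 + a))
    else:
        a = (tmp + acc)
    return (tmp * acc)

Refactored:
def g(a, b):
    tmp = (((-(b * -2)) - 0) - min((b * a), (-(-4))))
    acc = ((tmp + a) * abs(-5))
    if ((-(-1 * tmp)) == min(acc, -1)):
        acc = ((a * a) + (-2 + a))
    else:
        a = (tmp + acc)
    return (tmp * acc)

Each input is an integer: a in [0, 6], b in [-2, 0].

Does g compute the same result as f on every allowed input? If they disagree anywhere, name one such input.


Evaluate both at a=1, b=-1.
f: tmp=-1, then acc=0, then ((-(-1 * tmp)) == min(acc, -1)) is true, then acc=-1, then returns 1
g: tmp=-1, then acc=0, then ((-(-1 * tmp)) == min(acc, -1)) is true, then acc=0, then returns 0
1 vs 0 — the two versions disagree here.
verdict: not equivalent; witness: a=1, b=-1


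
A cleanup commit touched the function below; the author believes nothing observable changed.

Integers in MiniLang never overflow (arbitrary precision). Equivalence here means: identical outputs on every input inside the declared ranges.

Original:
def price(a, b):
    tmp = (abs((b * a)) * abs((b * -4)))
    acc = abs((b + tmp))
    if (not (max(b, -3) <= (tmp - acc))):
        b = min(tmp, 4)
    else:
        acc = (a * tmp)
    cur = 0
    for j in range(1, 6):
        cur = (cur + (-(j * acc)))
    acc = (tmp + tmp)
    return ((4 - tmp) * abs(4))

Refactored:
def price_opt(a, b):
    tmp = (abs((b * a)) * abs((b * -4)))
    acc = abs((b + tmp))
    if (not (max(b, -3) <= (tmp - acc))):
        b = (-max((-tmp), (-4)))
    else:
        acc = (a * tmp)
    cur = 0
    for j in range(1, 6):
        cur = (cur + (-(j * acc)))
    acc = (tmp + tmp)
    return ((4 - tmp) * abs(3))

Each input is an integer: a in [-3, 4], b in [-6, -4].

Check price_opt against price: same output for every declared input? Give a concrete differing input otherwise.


Run the pair on a=-3, b=-6.
price: tmp = 432; acc = 426; (not (max(b, -3) <= (tmp - acc))) -> false; acc = -1296; cur = 0; [j=1]; cur = 1296; [j=2]; cur = 3888; [j=3]; cur = 7776; [j=4]; cur = 12960; [j=5]; cur = 19440; acc = 864; return -1712
price_opt: tmp = 432; acc = 426; (not (max(b, -3) <= (tmp - acc))) -> false; acc = -1296; cur = 0; [j=1]; cur = 1296; [j=2]; cur = 3888; [j=3]; cur = 7776; [j=4]; cur = 12960; [j=5]; cur = 19440; acc = 864; return -1284
-1712 and -1284 differ, so these are not the same function on this domain.
verdict: not equivalent; witness: a=-3, b=-6


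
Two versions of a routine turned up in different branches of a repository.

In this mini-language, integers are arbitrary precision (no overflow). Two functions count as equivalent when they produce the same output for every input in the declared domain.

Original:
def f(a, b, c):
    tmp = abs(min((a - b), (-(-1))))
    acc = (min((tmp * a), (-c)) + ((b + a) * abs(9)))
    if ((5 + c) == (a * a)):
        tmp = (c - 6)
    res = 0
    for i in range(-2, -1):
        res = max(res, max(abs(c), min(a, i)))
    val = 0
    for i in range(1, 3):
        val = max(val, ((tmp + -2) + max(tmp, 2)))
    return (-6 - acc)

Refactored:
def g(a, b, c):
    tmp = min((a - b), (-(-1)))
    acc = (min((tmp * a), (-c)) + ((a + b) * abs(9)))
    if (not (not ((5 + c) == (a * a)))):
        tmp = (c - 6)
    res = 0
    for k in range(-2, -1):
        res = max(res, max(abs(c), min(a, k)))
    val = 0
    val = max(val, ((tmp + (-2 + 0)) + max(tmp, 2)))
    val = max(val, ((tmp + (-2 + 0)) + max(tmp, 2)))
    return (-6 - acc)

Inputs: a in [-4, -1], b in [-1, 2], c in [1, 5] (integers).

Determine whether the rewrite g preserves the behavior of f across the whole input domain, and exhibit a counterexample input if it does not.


Evaluate both at a=-4, b=-1, c=1.
f: tmp = 3; acc = -57; ((5 + c) == (a * a)) -> false; res = 0; [i=-2]; res = 1; val = 0; [i=1]; val = 4; [i=2]; val = 4; return 51
g: tmp = -3; acc = -46; (not (not ((5 + c) == (a * a)))) -> false; res = 0; [k=-2]; res = 1; val = 0; val = 0; val = 0; return 40
51 against 40: the behavior changed.
verdict: not equivalent; witness: a=-4, b=-1, c=1
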